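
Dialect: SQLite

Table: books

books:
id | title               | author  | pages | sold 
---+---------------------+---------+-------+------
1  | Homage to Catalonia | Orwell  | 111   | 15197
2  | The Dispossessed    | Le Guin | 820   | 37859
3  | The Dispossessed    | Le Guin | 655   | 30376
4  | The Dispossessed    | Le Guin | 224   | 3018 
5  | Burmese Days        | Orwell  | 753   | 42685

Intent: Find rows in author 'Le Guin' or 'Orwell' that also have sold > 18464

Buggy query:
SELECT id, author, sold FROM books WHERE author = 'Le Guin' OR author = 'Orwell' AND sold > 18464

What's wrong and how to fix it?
Bug: AND binds tighter than OR, so this parses as author = 'Le Guin' OR (author = 'Orwell' AND sold > 18464)

Fix: Group the OR with parentheses (or use IN), then AND the threshold

Corrected query:
SELECT id, author, sold FROM books WHERE (author = 'Le Guin' OR author = 'Orwell') AND sold > 18464

Result:
id | author  | sold 
---+---------+------
2  | Le Guin | 37859
3  | Le Guin | 30376
5  | Orwell  | 42685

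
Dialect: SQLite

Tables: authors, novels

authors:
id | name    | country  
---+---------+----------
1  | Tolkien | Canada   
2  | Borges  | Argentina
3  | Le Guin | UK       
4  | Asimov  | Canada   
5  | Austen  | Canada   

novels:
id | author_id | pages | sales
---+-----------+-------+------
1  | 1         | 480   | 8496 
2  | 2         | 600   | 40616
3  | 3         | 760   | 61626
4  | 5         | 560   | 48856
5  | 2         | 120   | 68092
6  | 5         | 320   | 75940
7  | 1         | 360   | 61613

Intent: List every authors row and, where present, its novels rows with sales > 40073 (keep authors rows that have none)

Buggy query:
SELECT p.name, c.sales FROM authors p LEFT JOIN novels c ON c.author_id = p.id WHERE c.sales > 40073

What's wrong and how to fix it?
Bug: Filtering c.sales in WHERE discards the NULL rows produced by LEFT JOIN, turning it into an inner join

Fix: Put 'c.sales > 40073' in the JOIN's ON clause instead of WHERE

Corrected query:
SELECT p.name, c.sales FROM authors p LEFT JOIN novels c ON c.author_id = p.id AND c.sales > 40073

Result:
name    | sales
--------+------
Tolkien | 61613
Borges  | 40616
Borges  | 68092
Le Guin | 61626
Asimov  | NULL 
Austen  | 48856
Austen  | 75940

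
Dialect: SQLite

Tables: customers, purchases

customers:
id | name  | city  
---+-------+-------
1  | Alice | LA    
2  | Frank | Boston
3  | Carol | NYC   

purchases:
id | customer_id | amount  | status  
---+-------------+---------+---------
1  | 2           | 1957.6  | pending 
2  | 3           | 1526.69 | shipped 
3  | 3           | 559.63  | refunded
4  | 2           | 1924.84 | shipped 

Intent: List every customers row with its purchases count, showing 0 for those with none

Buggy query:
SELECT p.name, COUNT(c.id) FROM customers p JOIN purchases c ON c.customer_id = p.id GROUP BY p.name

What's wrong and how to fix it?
Bug: INNER JOIN drops customers rows that have no matching purchases rows

Fix: Use LEFT JOIN so parents without children still appear (COUNT(c.id) gives 0)

Corrected query:
SELECT p.name, COUNT(c.id) FROM customers p LEFT JOIN purchases c ON c.customer_id = p.id GROUP BY p.name

Result:
name  | COUNT(c.id)
------+------------
Alice | 0          
Carol | 2          
Frank | 2          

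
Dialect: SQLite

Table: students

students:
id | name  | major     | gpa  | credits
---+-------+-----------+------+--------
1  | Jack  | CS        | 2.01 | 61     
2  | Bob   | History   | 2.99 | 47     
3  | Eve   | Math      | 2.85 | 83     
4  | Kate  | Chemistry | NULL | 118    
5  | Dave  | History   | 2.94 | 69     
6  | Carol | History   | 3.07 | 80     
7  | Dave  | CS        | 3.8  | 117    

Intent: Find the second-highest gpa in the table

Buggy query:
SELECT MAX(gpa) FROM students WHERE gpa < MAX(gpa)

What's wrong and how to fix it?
Bug: MAX(gpa) on the right of the comparison is an aggregate-in-WHERE error

Fix: Put the inner MAX in a scalar subquery

Corrected query:
SELECT MAX(gpa) FROM students WHERE gpa < (SELECT MAX(gpa) FROM students)

Result:
MAX(gpa)
--------
3.07    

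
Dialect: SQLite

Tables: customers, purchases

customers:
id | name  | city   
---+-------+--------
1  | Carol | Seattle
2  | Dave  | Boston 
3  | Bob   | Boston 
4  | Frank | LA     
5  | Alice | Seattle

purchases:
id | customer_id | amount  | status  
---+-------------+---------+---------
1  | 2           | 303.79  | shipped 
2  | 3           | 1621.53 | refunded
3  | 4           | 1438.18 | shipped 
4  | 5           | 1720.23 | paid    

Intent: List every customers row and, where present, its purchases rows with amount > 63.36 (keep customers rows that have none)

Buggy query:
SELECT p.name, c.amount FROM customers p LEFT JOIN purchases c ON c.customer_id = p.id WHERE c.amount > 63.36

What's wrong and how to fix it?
Bug: Filtering c.amount in WHERE discards the NULL rows produced by LEFT JOIN, turning it into an inner join

Fix: Move the right-table condition into the ON clause so unmatched parents are kept

Corrected query:
SELECT p.name, c.amount FROM customers p LEFT JOIN purchases c ON c.customer_id = p.id AND c.amount > 63.36

Result:
name  | amount 
------+--------
Carol | NULL   
Dave  | 303.79 
Bob   | 1621.53
Frank | 1438.18
Alice | 1720.23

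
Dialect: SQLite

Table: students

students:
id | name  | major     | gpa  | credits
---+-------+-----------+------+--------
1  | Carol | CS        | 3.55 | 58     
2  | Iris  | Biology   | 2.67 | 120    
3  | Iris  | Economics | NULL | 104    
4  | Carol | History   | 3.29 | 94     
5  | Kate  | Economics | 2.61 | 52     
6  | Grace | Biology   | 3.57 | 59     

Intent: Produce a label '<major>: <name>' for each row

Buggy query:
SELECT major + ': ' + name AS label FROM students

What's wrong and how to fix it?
Bug: SQLite uses || for string concatenation; + coerces text to numbers (yielding 0)

Fix: Use the || operator for string concatenation

Corrected query:
SELECT major || ': ' || name AS label FROM students

Result:
label          
---------------
CS: Carol      
Biology: Iris  
Economics: Iris
History: Carol 
Economics: Kate
Biology: Grace 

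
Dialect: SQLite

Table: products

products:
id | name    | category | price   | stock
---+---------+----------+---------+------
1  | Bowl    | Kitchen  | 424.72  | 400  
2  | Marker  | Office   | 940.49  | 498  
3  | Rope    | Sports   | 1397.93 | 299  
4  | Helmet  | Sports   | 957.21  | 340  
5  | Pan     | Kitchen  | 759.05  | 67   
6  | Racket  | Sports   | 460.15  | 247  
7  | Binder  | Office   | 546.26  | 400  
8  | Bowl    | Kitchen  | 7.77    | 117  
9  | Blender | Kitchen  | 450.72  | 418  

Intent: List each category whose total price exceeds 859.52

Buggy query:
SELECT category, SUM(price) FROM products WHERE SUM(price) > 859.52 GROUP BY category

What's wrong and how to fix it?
Bug: Aggregate functions cannot appear in a WHERE clause

Fix: Move the aggregate condition to a HAVING clause

Corrected query:
SELECT category, SUM(price) FROM products GROUP BY category HAVING SUM(price) > 859.52

Result:
category | SUM(price)
---------+-----------
Kitchen  | 1642.26   
Office   | 1486.75   
Sports   | 2815.29   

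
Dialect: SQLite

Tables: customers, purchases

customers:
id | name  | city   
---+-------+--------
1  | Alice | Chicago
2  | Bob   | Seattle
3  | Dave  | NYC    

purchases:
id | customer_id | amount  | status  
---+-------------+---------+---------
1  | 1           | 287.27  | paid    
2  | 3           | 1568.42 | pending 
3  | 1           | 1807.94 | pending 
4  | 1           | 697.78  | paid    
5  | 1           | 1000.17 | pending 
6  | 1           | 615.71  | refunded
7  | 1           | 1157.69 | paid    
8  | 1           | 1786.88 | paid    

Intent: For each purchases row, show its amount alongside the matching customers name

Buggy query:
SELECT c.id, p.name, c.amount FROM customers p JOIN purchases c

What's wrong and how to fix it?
Bug: Missing join condition: each purchases row is matched to all customers rows instead of just its own

Fix: Specify the join condition linking the foreign key to the parent id

Corrected query:
SELECT c.id, p.name, c.amount FROM customers p JOIN purchases c ON c.customer_id = p.id

Result:
id | name  | amount 
---+-------+--------
1  | Alice | 287.27 
2  | Dave  | 1568.42
3  | Alice | 1807.94
4  | Alice | 697.78 
5  | Alice | 1000.17
6  | Alice | 615.71 
7  | Alice | 1157.69
8  | Alice | 1786.88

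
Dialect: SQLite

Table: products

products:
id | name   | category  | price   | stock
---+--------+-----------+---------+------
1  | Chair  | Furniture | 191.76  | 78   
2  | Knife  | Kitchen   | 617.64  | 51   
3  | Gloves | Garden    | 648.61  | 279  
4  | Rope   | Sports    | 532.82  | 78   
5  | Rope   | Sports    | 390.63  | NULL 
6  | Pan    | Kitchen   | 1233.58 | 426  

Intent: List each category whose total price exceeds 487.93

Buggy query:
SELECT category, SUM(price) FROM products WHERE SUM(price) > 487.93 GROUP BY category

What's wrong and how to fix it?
Bug: SUM(price) is an aggregate, but WHERE filters rows before aggregation

Fix: Move the aggregate condition to a HAVING clause

Corrected query:
SELECT category, SUM(price) FROM products GROUP BY category HAVING SUM(price) > 487.93

Result:
category | SUM(price)
---------+-----------
Garden   | 648.61    
Kitchen  | 1851.22   
Sports   | 923.45    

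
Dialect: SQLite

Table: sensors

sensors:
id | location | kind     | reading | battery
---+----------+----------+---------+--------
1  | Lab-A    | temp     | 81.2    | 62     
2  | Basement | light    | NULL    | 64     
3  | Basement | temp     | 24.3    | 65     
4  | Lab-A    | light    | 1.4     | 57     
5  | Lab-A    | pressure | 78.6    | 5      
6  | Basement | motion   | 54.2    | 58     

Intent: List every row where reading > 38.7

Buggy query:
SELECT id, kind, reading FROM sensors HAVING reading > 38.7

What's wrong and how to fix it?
Bug: HAVING filters the output of aggregation, but this query has no GROUP BY and no aggregate functions, so SQLite rejects it (HAVING clause on a non-aggregate query); the condition here is per row

Fix: Use WHERE for row-level filtering

Corrected query:
SELECT id, kind, reading FROM sensors WHERE reading > 38.7

Result:
id | kind     | reading
---+----------+--------
1  | temp     | 81.2   
5  | pressure | 78.6   
6  | motion   | 54.2   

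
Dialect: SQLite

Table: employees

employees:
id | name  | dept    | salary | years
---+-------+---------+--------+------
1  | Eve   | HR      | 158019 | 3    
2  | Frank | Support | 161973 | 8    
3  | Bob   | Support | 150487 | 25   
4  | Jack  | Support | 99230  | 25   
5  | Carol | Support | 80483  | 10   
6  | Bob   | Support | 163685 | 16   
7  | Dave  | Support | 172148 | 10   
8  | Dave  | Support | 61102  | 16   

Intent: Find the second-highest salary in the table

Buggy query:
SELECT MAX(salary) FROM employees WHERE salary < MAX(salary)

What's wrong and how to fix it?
Bug: The inner MAX is an aggregate inside WHERE, which is not allowed

Fix: Compute the overall MAX in a subquery, then take MAX of rows below it

Corrected query:
SELECT MAX(salary) FROM employees WHERE salary < (SELECT MAX(salary) FROM employees)

Result:
MAX(salary)
-----------
163685     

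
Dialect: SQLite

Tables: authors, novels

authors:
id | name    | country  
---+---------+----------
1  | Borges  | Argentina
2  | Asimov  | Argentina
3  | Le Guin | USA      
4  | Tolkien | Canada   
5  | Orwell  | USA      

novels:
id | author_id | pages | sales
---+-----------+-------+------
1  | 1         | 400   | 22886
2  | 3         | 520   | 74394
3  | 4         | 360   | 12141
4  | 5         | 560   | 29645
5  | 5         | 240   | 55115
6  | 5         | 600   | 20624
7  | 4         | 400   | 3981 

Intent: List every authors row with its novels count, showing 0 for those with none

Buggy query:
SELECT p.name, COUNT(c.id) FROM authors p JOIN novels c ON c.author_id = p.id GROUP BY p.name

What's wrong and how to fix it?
Bug: INNER JOIN drops authors rows that have no matching novels rows

Fix: Switch to LEFT JOIN to retain unmatched parent rows

Corrected query:
SELECT p.name, COUNT(c.id) FROM authors p LEFT JOIN novels c ON c.author_id = p.id GROUP BY p.name

Result:
name    | COUNT(c.id)
--------+------------
Asimov  | 0          
Borges  | 1          
Le Guin | 1          
Orwell  | 3          
Tolkien | 2          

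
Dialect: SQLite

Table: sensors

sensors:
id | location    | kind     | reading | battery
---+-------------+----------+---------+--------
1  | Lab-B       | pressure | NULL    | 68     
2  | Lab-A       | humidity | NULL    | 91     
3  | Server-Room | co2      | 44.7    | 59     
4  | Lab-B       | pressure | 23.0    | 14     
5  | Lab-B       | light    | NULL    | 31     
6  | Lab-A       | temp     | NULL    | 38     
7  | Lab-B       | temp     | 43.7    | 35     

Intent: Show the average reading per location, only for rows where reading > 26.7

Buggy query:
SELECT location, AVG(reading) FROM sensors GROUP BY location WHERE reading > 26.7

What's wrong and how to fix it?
Bug: WHERE cannot follow GROUP BY

Fix: Place WHERE between FROM and GROUP BY

Corrected query:
SELECT location, AVG(reading) FROM sensors WHERE reading > 26.7 GROUP BY location

Result:
location    | AVG(reading)
------------+-------------
Lab-B       | 43.7        
Server-Room | 44.7        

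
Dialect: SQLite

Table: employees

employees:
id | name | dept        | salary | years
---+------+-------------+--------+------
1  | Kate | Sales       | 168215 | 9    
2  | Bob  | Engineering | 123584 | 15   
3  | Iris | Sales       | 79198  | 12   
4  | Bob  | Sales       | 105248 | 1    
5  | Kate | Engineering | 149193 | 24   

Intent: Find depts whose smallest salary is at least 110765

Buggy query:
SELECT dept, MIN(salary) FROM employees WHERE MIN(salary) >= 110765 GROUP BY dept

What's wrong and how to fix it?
Bug: MIN() in WHERE is a misuse of aggregate

Fix: Use HAVING for the per-group MIN condition

Corrected query:
SELECT dept, MIN(salary) FROM employees GROUP BY dept HAVING MIN(salary) >= 110765

Result:
dept        | MIN(salary)
------------+------------
Engineering | 123584     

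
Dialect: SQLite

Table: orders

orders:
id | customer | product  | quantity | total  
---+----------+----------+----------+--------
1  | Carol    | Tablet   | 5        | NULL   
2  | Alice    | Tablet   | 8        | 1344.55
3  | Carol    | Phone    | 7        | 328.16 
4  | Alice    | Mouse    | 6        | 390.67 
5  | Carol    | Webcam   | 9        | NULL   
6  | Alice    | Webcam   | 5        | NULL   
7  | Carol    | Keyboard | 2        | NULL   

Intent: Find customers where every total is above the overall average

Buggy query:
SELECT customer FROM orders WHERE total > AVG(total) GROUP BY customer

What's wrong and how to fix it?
Bug: WHERE evaluates per row before aggregation, so AVG() is unavailable

Fix: Compute the overall average in a scalar subquery and compare each group's MIN against it in HAVING

Corrected query:
SELECT customer FROM orders GROUP BY customer HAVING MIN(total) > (SELECT AVG(total) FROM orders)

Result:
(no rows)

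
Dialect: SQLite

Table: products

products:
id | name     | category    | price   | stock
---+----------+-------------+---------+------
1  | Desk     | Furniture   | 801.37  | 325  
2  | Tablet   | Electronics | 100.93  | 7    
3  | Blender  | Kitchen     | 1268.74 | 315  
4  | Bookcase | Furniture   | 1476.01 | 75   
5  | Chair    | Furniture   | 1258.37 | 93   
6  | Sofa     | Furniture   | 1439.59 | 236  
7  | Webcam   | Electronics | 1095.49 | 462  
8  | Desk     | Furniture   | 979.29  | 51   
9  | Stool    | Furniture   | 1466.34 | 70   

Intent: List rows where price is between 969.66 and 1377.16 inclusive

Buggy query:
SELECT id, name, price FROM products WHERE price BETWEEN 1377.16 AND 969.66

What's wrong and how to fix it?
Bug: BETWEEN expects the lower bound first; with 1377.16 AND 969.66 the range is empty

Fix: Write BETWEEN 969.66 AND 1377.16

Corrected query:
SELECT id, name, price FROM products WHERE price BETWEEN 969.66 AND 1377.16

Result:
id | name    | price  
---+---------+--------
3  | Blender | 1268.74
5  | Chair   | 1258.37
7  | Webcam  | 1095.49
8  | Desk    | 979.29 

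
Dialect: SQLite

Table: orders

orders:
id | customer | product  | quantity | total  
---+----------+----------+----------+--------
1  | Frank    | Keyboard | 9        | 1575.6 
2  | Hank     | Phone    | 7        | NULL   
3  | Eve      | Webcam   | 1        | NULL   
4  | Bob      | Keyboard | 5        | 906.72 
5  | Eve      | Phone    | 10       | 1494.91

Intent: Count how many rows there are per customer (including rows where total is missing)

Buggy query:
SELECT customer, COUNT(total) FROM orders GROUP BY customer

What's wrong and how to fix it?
Bug: COUNT(column) counts non-NULL values only; rows with NULL total aren't counted

Fix: Use COUNT(*) to count all rows regardless of NULL

Corrected query:
SELECT customer, COUNT(*) FROM orders GROUP BY customer

Result:
customer | COUNT(*)
---------+---------
Bob      | 1       
Eve      | 2       
Frank    | 1       
Hank     | 1       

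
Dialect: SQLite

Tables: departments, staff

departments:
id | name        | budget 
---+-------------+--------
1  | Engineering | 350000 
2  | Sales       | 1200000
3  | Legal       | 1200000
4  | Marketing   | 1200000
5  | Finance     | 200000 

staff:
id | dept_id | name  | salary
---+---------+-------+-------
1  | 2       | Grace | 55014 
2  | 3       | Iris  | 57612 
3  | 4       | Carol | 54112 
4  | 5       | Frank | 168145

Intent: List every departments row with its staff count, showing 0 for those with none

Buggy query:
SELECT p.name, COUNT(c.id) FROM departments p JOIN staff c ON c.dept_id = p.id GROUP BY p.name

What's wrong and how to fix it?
Bug: An inner join excludes parents with zero children

Fix: Use LEFT JOIN so parents without children still appear (COUNT(c.id) gives 0)

Corrected query:
SELECT p.name, COUNT(c.id) FROM departments p LEFT JOIN staff c ON c.dept_id = p.id GROUP BY p.name

Result:
name        | COUNT(c.id)
------------+------------
Engineering | 0          
Finance     | 1          
Legal       | 1          
Marketing   | 1          
Sales       | 1          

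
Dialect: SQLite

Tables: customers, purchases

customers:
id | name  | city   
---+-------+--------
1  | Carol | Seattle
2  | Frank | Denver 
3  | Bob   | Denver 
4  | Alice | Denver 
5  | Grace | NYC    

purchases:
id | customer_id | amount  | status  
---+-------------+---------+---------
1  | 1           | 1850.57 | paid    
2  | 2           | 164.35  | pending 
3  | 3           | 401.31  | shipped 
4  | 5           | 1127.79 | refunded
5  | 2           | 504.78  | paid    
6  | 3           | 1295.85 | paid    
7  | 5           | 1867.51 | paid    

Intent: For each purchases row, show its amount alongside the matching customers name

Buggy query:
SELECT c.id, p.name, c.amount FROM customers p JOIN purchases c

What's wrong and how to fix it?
Bug: Missing join condition: each purchases row is matched to all customers rows instead of just its own

Fix: Add ON c.customer_id = p.id to the JOIN

Corrected query:
SELECT c.id, p.name, c.amount FROM customers p JOIN purchases c ON c.customer_id = p.id

Result:
id | name  | amount 
---+-------+--------
1  | Carol | 1850.57
2  | Frank | 164.35 
3  | Bob   | 401.31 
4  | Grace | 1127.79
5  | Frank | 504.78 
6  | Bob   | 1295.85
7  | Grace | 1867.51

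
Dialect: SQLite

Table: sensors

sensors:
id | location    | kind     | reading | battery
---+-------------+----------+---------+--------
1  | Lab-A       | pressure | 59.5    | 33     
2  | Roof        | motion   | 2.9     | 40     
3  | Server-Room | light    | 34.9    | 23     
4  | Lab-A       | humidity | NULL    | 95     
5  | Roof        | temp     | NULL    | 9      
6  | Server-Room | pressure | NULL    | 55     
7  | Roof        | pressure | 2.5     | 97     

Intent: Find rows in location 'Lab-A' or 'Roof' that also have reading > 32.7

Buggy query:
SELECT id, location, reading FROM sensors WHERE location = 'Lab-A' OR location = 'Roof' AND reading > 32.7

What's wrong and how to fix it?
Bug: AND binds tighter than OR, so this parses as location = 'Lab-A' OR (location = 'Roof' AND reading > 32.7)

Fix: Add parentheses around the OR so the AND applies to both alternatives

Corrected query:
SELECT id, location, reading FROM sensors WHERE (location = 'Lab-A' OR location = 'Roof') AND reading > 32.7

Result:
id | location | reading
---+----------+--------
1  | Lab-A    | 59.5   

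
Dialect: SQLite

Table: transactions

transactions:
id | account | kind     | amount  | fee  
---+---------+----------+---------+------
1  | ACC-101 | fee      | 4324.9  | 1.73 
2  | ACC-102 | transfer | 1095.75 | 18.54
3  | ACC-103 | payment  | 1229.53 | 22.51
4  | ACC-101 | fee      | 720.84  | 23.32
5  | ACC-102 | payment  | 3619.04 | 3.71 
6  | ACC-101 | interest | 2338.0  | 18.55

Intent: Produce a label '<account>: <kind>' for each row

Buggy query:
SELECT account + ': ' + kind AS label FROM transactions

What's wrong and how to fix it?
Bug: '+' is numeric addition; on text columns SQLite converts them to 0 instead of concatenating

Fix: Replace + with || to concatenate text

Corrected query:
SELECT account || ': ' || kind AS label FROM transactions

Result:
label            
-----------------
ACC-101: fee     
ACC-102: transfer
ACC-103: payment 
ACC-101: fee     
ACC-102: payment 
ACC-101: interest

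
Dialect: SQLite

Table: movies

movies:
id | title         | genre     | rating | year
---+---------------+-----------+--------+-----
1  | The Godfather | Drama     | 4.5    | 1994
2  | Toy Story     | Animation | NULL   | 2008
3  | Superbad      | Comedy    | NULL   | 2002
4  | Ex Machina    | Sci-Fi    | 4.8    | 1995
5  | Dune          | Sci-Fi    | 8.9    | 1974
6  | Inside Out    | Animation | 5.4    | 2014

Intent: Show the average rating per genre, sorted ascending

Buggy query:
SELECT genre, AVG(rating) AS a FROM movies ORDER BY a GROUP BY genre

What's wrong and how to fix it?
Bug: ORDER BY appears before GROUP BY; SQL clause order requires GROUP BY first

Fix: Move ORDER BY to the end, after GROUP BY

Corrected query:
SELECT genre, AVG(rating) AS a FROM movies GROUP BY genre ORDER BY a

Result:
genre     | a   
----------+-----
Comedy    | NULL
Drama     | 4.5 
Animation | 5.4 
Sci-Fi    | 6.85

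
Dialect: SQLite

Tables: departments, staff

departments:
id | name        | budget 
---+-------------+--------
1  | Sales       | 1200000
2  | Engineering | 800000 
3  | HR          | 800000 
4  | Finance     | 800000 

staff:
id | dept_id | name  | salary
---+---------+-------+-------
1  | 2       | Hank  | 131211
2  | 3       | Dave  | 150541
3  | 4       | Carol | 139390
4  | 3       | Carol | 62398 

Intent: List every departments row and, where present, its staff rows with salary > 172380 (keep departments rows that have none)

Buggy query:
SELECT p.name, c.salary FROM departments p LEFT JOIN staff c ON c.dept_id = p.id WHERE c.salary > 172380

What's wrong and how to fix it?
Bug: A WHERE condition on the right-hand table after LEFT JOIN drops unmatched parents

Fix: Move the right-table condition into the ON clause so unmatched parents are kept

Corrected query:
SELECT p.name, c.salary FROM departments p LEFT JOIN staff c ON c.dept_id = p.id AND c.salary > 172380

Result:
name        | salary
------------+-------
Sales       | NULL  
Engineering | NULL  
HR          | NULL  
Finance     | NULL  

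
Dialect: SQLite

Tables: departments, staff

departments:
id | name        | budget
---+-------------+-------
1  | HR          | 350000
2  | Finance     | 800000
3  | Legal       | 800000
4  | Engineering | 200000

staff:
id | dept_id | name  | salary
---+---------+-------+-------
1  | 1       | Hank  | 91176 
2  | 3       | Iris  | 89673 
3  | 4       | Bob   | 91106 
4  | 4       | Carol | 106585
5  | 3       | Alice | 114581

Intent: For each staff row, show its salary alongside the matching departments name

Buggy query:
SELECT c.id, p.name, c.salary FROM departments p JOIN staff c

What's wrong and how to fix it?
Bug: Missing join condition: each staff row is matched to all departments rows instead of just its own

Fix: Add ON c.dept_id = p.id to the JOIN

Corrected query:
SELECT c.id, p.name, c.salary FROM departments p JOIN staff c ON c.dept_id = p.id

Result:
id | name        | salary
---+-------------+-------
1  | HR          | 91176 
2  | Legal       | 89673 
3  | Engineering | 91106 
4  | Engineering | 106585
5  | Legal       | 114581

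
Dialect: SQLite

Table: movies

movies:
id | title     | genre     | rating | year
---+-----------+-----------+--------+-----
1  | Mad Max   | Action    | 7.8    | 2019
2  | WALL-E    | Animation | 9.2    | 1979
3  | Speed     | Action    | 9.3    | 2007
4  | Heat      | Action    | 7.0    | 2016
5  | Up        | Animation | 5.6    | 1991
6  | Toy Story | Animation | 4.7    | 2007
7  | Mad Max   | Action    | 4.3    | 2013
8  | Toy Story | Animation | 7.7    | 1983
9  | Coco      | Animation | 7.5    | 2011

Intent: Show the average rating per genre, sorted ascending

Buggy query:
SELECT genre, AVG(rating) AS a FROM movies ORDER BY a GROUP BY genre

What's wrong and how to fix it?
Bug: GROUP BY must precede ORDER BY

Fix: Reorder: SELECT … FROM … GROUP BY … ORDER BY …

Corrected query:
SELECT genre, AVG(rating) AS a FROM movies GROUP BY genre ORDER BY a

Result:
genre     | a   
----------+-----
Animation | 6.94
Action    | 7.1 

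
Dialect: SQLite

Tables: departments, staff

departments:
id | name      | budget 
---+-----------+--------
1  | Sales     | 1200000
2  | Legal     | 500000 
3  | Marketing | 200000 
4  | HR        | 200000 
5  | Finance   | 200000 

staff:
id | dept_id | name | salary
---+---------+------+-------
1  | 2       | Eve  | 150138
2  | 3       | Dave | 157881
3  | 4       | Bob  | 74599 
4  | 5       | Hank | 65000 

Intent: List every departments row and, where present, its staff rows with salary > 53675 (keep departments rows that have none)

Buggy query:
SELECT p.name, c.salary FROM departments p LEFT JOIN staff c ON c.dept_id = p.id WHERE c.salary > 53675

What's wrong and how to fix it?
Bug: A WHERE condition on the right-hand table after LEFT JOIN drops unmatched parents

Fix: Put 'c.salary > 53675' in the JOIN's ON clause instead of WHERE

Corrected query:
SELECT p.name, c.salary FROM departments p LEFT JOIN staff c ON c.dept_id = p.id AND c.salary > 53675

Result:
name      | salary
----------+-------
Sales     | NULL  
Legal     | 150138
Marketing | 157881
HR        | 74599 
Finance   | 65000 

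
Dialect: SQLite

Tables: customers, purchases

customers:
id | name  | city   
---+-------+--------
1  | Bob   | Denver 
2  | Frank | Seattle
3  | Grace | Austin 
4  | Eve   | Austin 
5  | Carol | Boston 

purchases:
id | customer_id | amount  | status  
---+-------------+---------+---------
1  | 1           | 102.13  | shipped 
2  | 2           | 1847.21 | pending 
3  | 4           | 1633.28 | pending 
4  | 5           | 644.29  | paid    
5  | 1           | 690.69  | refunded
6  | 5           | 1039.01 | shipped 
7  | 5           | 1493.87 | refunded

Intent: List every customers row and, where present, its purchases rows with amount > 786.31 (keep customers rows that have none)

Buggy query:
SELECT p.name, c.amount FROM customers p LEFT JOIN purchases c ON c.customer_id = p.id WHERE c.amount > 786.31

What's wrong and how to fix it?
Bug: Filtering c.amount in WHERE discards the NULL rows produced by LEFT JOIN, turning it into an inner join

Fix: Put 'c.amount > 786.31' in the JOIN's ON clause instead of WHERE

Corrected query:
SELECT p.name, c.amount FROM customers p LEFT JOIN purchases c ON c.customer_id = p.id AND c.amount > 786.31

Result:
name  | amount 
------+--------
Bob   | NULL   
Frank | 1847.21
Grace | NULL   
Eve   | 1633.28
Carol | 1039.01
Carol | 1493.87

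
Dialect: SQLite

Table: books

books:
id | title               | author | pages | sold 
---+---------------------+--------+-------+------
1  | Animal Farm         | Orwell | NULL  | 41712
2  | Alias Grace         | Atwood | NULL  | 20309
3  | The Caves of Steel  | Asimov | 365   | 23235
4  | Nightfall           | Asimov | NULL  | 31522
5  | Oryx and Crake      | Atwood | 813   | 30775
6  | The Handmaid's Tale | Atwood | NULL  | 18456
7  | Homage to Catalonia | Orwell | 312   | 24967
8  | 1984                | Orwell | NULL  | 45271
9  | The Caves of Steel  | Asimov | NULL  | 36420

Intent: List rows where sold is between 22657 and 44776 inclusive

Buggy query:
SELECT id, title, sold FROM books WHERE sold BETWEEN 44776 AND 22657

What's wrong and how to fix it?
Bug: The bounds are reversed; BETWEEN a AND b requires a <= b to match anything

Fix: Swap the bounds so the smaller value comes first

Corrected query:
SELECT id, title, sold FROM books WHERE sold BETWEEN 22657 AND 44776

Result:
id | title               | sold 
---+---------------------+------
1  | Animal Farm         | 41712
3  | The Caves of Steel  | 23235
4  | Nightfall           | 31522
5  | Oryx and Crake      | 30775
7  | Homage to Catalonia | 24967
9  | The Caves of Steel  | 36420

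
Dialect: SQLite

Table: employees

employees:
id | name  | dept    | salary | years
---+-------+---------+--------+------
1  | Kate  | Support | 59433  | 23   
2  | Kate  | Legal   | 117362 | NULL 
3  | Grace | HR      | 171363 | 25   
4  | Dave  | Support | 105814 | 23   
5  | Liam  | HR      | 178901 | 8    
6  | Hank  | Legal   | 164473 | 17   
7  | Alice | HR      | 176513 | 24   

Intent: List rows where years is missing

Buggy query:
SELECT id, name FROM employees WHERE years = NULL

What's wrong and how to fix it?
Bug: Comparing to NULL with '=' never matches; NULL = NULL is unknown, not true

Fix: Use IS NULL to test for NULL

Corrected query:
SELECT id, name FROM employees WHERE years IS NULL

Result:
id | name
---+-----
2  | Kate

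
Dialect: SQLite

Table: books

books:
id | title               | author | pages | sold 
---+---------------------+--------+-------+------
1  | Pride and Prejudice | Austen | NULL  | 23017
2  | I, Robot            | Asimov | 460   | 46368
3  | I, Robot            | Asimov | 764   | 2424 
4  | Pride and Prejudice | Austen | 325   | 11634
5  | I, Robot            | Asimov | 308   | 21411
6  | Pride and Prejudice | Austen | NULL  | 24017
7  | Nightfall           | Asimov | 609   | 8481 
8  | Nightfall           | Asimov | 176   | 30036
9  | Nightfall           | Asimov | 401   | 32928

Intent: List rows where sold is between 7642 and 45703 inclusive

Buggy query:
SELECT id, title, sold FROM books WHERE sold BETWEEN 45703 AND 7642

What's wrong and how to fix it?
Bug: BETWEEN expects the lower bound first; with 45703 AND 7642 the range is empty

Fix: Write BETWEEN 7642 AND 45703

Corrected query:
SELECT id, title, sold FROM books WHERE sold BETWEEN 7642 AND 45703

Result:
id | title               | sold 
---+---------------------+------
1  | Pride and Prejudice | 23017
4  | Pride and Prejudice | 11634
5  | I, Robot            | 21411
6  | Pride and Prejudice | 24017
7  | Nightfall           | 8481 
8  | Nightfall           | 30036
9  | Nightfall           | 32928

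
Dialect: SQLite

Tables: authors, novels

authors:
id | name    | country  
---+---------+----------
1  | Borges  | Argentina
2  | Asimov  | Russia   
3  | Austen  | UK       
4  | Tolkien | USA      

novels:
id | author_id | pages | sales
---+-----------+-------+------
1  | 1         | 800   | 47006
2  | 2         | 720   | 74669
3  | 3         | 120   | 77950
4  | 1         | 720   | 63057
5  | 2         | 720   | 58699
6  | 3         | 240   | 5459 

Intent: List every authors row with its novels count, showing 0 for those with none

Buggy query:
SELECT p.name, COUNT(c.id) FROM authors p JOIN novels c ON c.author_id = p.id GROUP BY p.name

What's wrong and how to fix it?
Bug: An inner join excludes parents with zero children

Fix: Switch to LEFT JOIN to retain unmatched parent rows

Corrected query:
SELECT p.name, COUNT(c.id) FROM authors p LEFT JOIN novels c ON c.author_id = p.id GROUP BY p.name

Result:
name    | COUNT(c.id)
--------+------------
Asimov  | 2          
Austen  | 2          
Borges  | 2          
Tolkien | 0          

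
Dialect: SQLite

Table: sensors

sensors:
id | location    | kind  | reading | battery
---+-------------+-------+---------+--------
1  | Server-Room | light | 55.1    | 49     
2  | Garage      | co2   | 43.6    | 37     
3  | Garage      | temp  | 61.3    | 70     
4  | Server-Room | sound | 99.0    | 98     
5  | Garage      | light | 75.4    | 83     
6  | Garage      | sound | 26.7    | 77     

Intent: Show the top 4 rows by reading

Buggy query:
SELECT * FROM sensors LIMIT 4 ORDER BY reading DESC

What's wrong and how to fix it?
Bug: ORDER BY cannot follow LIMIT; LIMIT is the final clause

Fix: Sort with ORDER BY, then apply LIMIT

Corrected query:
SELECT * FROM sensors ORDER BY reading DESC LIMIT 4

Result:
id | location    | kind  | reading | battery
---+-------------+-------+---------+--------
4  | Server-Room | sound | 99      | 98     
5  | Garage      | light | 75.4    | 83     
3  | Garage      | temp  | 61.3    | 70     
1  | Server-Room | light | 55.1    | 49     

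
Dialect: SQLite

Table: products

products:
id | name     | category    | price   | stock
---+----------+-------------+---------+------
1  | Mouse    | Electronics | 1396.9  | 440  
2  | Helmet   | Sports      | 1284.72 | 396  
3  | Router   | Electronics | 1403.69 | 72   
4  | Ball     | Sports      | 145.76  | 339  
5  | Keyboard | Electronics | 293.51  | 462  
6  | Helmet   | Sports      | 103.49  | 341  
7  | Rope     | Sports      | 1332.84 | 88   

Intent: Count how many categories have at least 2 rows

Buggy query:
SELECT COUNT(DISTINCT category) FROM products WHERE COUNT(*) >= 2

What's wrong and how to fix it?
Bug: COUNT(*) cannot appear in WHERE; the per-group count doesn't exist yet

Fix: Group first with HAVING COUNT(*) >= 2, then COUNT the resulting groups

Corrected query:
SELECT COUNT(*) FROM (SELECT category FROM products GROUP BY category HAVING COUNT(*) >= 2)

Result:
COUNT(*)
--------
2       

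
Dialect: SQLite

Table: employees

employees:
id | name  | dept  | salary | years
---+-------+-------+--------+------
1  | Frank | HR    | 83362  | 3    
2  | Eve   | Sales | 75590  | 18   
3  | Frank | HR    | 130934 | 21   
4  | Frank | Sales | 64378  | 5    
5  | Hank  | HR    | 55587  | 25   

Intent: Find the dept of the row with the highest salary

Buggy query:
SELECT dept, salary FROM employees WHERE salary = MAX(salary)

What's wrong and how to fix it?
Bug: WHERE is evaluated per row; an aggregate over the whole table isn't defined there

Fix: Use a subquery: WHERE salary = (SELECT MAX(salary) FROM employees)

Corrected query:
SELECT dept, salary FROM employees WHERE salary = (SELECT MAX(salary) FROM employees)

Result:
dept | salary
-----+-------
HR   | 130934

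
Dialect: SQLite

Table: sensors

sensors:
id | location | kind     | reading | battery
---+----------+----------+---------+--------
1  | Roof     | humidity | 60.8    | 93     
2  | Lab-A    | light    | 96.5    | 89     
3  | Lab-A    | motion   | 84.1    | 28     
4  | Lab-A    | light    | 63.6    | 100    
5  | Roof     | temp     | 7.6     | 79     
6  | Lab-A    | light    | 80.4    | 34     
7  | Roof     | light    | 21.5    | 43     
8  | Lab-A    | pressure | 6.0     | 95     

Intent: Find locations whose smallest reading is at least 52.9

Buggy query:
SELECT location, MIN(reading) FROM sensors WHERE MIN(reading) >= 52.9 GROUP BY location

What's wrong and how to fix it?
Bug: MIN() in WHERE is a misuse of aggregate

Fix: Use HAVING for the per-group MIN condition

Corrected query:
SELECT location, MIN(reading) FROM sensors GROUP BY location HAVING MIN(reading) >= 52.9

Result:
(no rows)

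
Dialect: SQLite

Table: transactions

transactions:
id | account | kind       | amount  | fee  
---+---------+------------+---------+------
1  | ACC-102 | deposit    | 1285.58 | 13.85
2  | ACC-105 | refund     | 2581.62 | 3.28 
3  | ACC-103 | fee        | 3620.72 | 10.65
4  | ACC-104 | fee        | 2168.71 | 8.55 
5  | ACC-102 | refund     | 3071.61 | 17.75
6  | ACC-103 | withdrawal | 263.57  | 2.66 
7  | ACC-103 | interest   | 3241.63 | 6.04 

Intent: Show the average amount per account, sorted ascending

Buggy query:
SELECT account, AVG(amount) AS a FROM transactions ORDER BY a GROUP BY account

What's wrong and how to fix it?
Bug: ORDER BY appears before GROUP BY; SQL clause order requires GROUP BY first

Fix: Move ORDER BY to the end, after GROUP BY

Corrected query:
SELECT account, AVG(amount) AS a FROM transactions GROUP BY account ORDER BY a

Result:
account | a          
--------+------------
ACC-104 | 2168.71    
ACC-102 | 2178.595   
ACC-103 | 2375.306667
ACC-105 | 2581.62    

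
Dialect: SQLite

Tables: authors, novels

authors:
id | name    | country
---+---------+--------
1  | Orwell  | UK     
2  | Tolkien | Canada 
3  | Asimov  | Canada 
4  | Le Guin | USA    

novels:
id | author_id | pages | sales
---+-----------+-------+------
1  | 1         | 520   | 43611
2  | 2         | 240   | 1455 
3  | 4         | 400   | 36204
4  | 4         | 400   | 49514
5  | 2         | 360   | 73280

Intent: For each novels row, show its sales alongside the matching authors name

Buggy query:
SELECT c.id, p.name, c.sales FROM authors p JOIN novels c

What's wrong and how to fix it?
Bug: JOIN with no ON clause produces a cartesian product; every novels row pairs with every authors row

Fix: Specify the join condition linking the foreign key to the parent id

Corrected query:
SELECT c.id, p.name, c.sales FROM authors p JOIN novels c ON c.author_id = p.id

Result:
id | name    | sales
---+---------+------
1  | Orwell  | 43611
2  | Tolkien | 1455 
3  | Le Guin | 36204
4  | Le Guin | 49514
5  | Tolkien | 73280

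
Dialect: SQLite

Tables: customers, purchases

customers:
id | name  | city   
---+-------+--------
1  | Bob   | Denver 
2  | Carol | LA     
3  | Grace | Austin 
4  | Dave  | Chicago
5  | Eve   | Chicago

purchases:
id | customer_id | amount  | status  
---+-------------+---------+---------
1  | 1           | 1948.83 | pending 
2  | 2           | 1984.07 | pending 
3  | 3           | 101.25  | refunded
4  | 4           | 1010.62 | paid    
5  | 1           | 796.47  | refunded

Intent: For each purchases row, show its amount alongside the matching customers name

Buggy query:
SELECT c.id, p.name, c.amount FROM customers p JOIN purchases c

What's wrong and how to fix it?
Bug: Missing join condition: each purchases row is matched to all customers rows instead of just its own

Fix: Specify the join condition linking the foreign key to the parent id

Corrected query:
SELECT c.id, p.name, c.amount FROM customers p JOIN purchases c ON c.customer_id = p.id

Result:
id | name  | amount 
---+-------+--------
1  | Bob   | 1948.83
2  | Carol | 1984.07
3  | Grace | 101.25 
4  | Dave  | 1010.62
5  | Bob   | 796.47 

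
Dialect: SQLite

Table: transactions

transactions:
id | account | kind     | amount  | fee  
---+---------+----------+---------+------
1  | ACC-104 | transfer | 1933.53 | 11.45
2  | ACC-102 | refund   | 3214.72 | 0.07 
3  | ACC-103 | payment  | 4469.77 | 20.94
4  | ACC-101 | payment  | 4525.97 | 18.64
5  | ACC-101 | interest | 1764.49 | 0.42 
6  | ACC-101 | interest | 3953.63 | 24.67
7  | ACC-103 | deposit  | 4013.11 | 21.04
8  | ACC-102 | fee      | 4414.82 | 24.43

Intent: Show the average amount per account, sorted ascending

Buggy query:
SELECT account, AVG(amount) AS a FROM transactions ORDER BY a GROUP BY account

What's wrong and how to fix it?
Bug: GROUP BY must precede ORDER BY

Fix: Reorder: SELECT … FROM … GROUP BY … ORDER BY …

Corrected query:
SELECT account, AVG(amount) AS a FROM transactions GROUP BY account ORDER BY a

Result:
account | a          
--------+------------
ACC-104 | 1933.53    
ACC-101 | 3414.696667
ACC-102 | 3814.77    
ACC-103 | 4241.44    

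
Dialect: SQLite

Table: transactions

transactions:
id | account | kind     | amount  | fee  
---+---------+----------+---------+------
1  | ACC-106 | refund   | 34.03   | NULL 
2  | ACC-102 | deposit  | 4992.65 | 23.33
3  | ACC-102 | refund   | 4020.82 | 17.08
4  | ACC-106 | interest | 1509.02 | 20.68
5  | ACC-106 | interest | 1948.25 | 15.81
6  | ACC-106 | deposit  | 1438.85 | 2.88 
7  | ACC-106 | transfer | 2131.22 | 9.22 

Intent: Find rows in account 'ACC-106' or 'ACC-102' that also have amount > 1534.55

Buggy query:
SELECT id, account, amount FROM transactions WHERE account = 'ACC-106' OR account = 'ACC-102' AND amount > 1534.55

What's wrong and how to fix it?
Bug: Without parentheses, AND is evaluated before OR, so the amount filter only applies to the 'ACC-102' branch

Fix: Add parentheses around the OR so the AND applies to both alternatives

Corrected query:
SELECT id, account, amount FROM transactions WHERE (account = 'ACC-106' OR account = 'ACC-102') AND amount > 1534.55

Result:
id | account | amount 
---+---------+--------
2  | ACC-102 | 4992.65
3  | ACC-102 | 4020.82
5  | ACC-106 | 1948.25
7  | ACC-106 | 2131.22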